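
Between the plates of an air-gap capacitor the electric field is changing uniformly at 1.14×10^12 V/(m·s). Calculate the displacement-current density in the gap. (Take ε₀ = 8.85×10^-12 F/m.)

J_d = ε₀ dE/dt = (8.85×10^-12)(1.14×10^12) = 10.1 A/m².

10.1 A/m²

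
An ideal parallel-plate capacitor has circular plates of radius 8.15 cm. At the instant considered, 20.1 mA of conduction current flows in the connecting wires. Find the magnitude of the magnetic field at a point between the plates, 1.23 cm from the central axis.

By continuity the displacement current in the gap matches the conduction current: I_d = 0.0201 A.
∮B·dl = μ₀ I_d,enc with I_d,enc = I_d r²/R² = 4.578×10^-4 A; so B = μ₀ I_d,enc/(2πr) = 7.44×10^-9 T.

7.44×10^-9 T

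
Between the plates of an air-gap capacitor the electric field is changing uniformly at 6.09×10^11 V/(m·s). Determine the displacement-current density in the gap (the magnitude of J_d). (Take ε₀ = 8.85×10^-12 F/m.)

J_d = ε₀ dE/dt = (8.85×10^-12)(6.09×10^11) = 5.39 A/m².

5.39 A/m²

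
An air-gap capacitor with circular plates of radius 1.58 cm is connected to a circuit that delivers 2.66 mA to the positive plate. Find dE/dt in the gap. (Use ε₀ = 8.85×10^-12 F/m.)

3.83×10^11 V/(m·s)

Charge continuity gives I_d = I = 2.66×10^-3 A between the plates.
Then dE/dt = I_d/(ε₀A) = 3.83×10^11 V/(m·s).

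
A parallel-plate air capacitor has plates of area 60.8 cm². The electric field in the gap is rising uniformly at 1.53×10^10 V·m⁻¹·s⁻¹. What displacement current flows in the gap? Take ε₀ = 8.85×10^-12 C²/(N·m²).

I_d = ε₀ A (dE/dt) = (8.85×10^-12)(6.08×10^-3 m²)(1.53×10^10) = 8.23×10^-4 A.

8.23×10^-4 A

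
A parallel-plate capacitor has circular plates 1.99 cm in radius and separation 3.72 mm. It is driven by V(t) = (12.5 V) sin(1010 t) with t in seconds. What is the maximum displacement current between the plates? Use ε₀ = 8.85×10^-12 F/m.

The displacement current equals the conduction current C dV/dt, which peaks at C V₀ ω.
With C = ε₀A/d = (8.85×10^-12)(1.244×10^-3)/(3.72×10^-3) = 2.960×10^-12 F and ω = 1010 rad/s, I_d,max = (2.960×10^-12)(12.5)(1010) = 3.74×10^-8 A.

3.74×10^-8 A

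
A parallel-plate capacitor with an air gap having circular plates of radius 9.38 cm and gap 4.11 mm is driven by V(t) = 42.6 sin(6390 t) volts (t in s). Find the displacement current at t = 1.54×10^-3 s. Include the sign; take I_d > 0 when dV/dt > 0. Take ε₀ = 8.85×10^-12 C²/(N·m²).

-1.48×10^-5 A

dV/dt = (42.6)(6390)·cos(9.8406) = -2.490×10^5 V/s.
I_d = C dV/dt with C = ε₀A/d = (8.85×10^-12)(0.02764)/(4.11×10^-3) = 5.952×10^-11 F, so I_d = (5.952×10^-11)(-2.490×10^5) = -1.48×10^-5 A.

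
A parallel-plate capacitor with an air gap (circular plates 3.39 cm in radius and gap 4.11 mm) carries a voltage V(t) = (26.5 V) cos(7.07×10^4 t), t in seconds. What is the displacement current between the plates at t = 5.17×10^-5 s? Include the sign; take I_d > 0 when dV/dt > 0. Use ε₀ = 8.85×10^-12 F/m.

dV/dt = (26.5)(7.07×10^4)·−sin(3.65519) = 9.205×10^5 V/s.
I_d = C dV/dt with C = ε₀A/d = (8.85×10^-12)(3.610×10^-3)/(4.11×10^-3) = 7.773×10^-12 F, so I_d = (7.773×10^-12)(9.205×10^5) = 7.16×10^-6 A.

7.16×10^-6 A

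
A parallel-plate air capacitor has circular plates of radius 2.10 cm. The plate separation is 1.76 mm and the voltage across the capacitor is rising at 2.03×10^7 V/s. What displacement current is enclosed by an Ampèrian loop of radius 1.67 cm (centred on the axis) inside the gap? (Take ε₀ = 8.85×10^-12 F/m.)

With E = V/d, dE/dt = 1.153×10^10 V/(m·s) and πR² = 1.385×10^-3 m², giving I_d = ε₀ πR² dE/dt = 1.413×10^-4 A.
The field is uniform, so I_d,enc = I_d (r/R)² = (1.413×10^-4)(1.67/2.10)² = 8.94×10^-5 A.

8.94×10^-5 A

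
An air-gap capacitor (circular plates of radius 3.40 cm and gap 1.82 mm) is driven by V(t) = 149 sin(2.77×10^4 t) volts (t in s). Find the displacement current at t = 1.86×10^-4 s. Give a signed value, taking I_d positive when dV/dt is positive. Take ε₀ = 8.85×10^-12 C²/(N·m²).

3.10×10^-5 A

C = ε₀A/d = (8.85×10^-12)(3.632×10^-3)/(1.82×10^-3) = 1.766×10^-11 F. dV/dt = V₀ω·cos(ωt); at ωt = 5.1522 rad this factor is 0.4258.
I_d = C dV/dt = (1.766×10^-11)(149)(2.77×10^4)(0.4258) = 3.10×10^-5 A.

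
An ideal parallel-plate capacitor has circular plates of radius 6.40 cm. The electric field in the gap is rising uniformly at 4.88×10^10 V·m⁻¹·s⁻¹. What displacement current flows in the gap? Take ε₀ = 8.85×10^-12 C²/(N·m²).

With a uniform field, Φ_E = EA, so I_d = ε₀ A dE/dt = 5.56×10^-3 A.

5.56×10^-3 A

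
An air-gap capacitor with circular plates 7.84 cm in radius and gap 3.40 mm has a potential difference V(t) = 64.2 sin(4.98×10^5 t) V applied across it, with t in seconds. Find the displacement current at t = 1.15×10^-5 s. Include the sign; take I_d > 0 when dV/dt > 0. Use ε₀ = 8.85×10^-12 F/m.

C = ε₀A/d = (8.85×10^-12)(0.01931)/(3.40×10^-3) = 5.026×10^-11 F. dV/dt = V₀ω·cos(ωt); at ωt = 5.727 rad this factor is 0.8493.
I_d = C dV/dt = (5.026×10^-11)(64.2)(4.98×10^5)(0.8493) = 1.36×10^-3 A.

1.36×10^-3 A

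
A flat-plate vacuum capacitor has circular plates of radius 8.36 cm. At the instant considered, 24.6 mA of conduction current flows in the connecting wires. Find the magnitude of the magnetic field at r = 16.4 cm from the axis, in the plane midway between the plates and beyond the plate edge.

3.00×10^-8 T

Between the plates the displacement current equals the wire current: I_d = 24.6 mA = 0.0246 A.
With r > R the enclosed displacement current is the full I_d; B = μ₀ I_d / (2πr) = 3.00×10^-8 T.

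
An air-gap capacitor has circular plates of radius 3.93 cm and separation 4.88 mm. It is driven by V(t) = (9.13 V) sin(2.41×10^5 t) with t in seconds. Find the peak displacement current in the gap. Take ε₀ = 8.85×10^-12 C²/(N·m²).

1.94×10^-5 A

(dE/dt)_max = V₀ω/d = 4.509×10^8 V/(m·s); ω = 2.41×10^5 rad/s.
I_d,max = ε₀ A (dE/dt)_max = (8.85×10^-12)(4.852×10^-3)(4.509×10^8) = 1.94×10^-5 A.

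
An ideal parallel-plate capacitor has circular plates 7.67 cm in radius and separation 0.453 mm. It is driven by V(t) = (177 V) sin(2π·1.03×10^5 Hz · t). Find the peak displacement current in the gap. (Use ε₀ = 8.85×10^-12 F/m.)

(dE/dt)_max = V₀ω/d = 2.529×10^11 V/(m·s); ω = 2πf = 6.472×10^5 rad/s.
I_d,max = ε₀ A (dE/dt)_max = (8.85×10^-12)(0.01848)(2.529×10^11) = 0.0414 A.

0.0414 A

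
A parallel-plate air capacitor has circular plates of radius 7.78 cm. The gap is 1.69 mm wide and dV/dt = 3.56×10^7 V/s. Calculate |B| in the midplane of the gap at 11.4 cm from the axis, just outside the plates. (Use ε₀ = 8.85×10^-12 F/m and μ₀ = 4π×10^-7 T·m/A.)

6.22×10^-9 T

With E = V/d, dE/dt = 2.107×10^10 V/(m·s) and πR² = 0.01902 m², giving I_d = ε₀ πR² dE/dt = 3.547×10^-3 A.
For r ≥ R the full I_d is enclosed: B = μ₀ I_d/(2πr) = (4π×10^-7)(3.547×10^-3)/(2π·0.114) = 6.22×10^-9 T.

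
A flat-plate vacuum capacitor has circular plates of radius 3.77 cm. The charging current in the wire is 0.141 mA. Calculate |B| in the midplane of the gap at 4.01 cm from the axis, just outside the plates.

7.03×10^-10 T

By continuity the displacement current in the gap matches the conduction current: I_d = 1.41×10^-4 A.
With r > R the enclosed displacement current is the full I_d; B = μ₀ I_d / (2πr) = 7.03×10^-10 T.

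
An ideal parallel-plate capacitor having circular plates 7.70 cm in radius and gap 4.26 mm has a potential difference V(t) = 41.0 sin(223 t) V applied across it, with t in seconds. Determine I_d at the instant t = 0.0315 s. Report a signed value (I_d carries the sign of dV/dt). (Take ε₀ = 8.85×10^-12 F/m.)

dE/dt = (V₀ω/d)·cos(ωt) with ωt = 7.0245 rad: (41.0)(223)(0.7376)/(4.26×10^-3) = 1.583×10^6 V/(m·s).
I_d = ε₀ A dE/dt = (8.85×10^-12)(0.01863)(1.583×10^6) = 2.61×10^-7 A.

2.61×10^-7 A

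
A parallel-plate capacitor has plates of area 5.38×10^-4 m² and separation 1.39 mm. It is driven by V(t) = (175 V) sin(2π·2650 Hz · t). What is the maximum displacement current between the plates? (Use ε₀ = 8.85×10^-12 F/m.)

9.98×10^-6 A

The displacement current equals the conduction current C dV/dt, which peaks at C V₀ ω.
With C = ε₀A/d = (8.85×10^-12)(5.38×10^-4)/(1.39×10^-3) = 3.425×10^-12 F and ω = 2πf = 1.665×10^4 rad/s, I_d,max = (3.425×10^-12)(175)(1.665×10^4) = 9.98×10^-6 A.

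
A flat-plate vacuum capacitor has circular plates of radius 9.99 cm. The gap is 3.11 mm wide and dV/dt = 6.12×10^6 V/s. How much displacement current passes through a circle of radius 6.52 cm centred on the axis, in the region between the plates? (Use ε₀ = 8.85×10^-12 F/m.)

2.33×10^-4 A

I_d = C dV/dt with C = ε₀πR²/d = 8.921×10^-11 F, so I_d = (8.921×10^-11)(6.12×10^6) = 5.460×10^-4 A.
The field is uniform, so I_d,enc = I_d (r/R)² = (5.460×10^-4)(6.52/9.99)² = 2.33×10^-4 A.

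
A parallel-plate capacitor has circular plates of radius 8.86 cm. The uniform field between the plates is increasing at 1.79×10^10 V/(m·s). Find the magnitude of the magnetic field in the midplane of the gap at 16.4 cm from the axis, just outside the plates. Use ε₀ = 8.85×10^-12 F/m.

4.76×10^-9 T

I_d = ε₀ dΦ_E/dt = ε₀ πR² (dE/dt) = (8.85×10^-12)(0.02466)(1.79×10^10) = 3.907×10^-3 A through the full plate area.
Outside the plates the loop encloses all of I_d, so B·2πr = μ₀ I_d and B = 4.76×10^-9 T.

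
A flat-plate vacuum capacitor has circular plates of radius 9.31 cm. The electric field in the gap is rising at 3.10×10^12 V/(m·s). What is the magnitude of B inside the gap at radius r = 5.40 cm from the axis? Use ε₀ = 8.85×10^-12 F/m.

Total displacement current: I_d = ε₀(πR²)(dE/dt) = (8.85×10^-12)(0.02723)(3.10×10^12) = 0.7471 A.
∮B·dl = μ₀ I_d,enc with I_d,enc = I_d r²/R² = 0.2513 A; so B = μ₀ I_d,enc/(2πr) = 9.31×10^-7 T.

9.31×10^-7 T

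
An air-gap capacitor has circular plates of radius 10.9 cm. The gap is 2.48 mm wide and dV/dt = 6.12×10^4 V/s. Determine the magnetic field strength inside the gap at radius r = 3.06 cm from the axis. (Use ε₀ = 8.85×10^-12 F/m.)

With E = V/d, dE/dt = 2.468×10^7 V/(m·s) and πR² = 0.03733 m², giving I_d = ε₀ πR² dE/dt = 8.154×10^-6 A.
For r < R the Ampère–Maxwell law gives B(2πr) = μ₀ I_d (r²/R²), so B = μ₀ I_d r/(2πR²) = (4π×10^-7)(8.154×10^-6)(0.0306)/(2π·0.109²) = 4.20×10^-12 T.

4.20×10^-12 T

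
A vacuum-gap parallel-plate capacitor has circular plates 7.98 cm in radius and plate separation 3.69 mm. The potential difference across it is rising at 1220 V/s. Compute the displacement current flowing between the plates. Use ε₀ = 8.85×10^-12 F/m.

C = ε₀A/d = (8.85×10^-12)(0.02001)/(3.69×10^-3) = 4.799×10^-11 F.
I_d = C dV/dt = (4.799×10^-11)(1220) = 5.85×10^-8 A.

5.85×10^-8 A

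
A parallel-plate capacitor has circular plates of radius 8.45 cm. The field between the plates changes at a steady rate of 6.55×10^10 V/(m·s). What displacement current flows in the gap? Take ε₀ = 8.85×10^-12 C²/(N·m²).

I_d = ε₀ A (dE/dt) = (8.85×10^-12)(0.02243 m²)(6.55×10^10) = 0.0130 A.

0.0130 A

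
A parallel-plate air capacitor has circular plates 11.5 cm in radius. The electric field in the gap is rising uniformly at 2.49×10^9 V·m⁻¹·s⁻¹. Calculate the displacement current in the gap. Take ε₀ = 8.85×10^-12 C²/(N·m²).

9.16×10^-4 A

The displacement current is ε₀ times dΦ_E/dt = ε₀ A dE/dt = (8.85×10^-12)(0.04155)(2.49×10^9) = 9.16×10^-4 A.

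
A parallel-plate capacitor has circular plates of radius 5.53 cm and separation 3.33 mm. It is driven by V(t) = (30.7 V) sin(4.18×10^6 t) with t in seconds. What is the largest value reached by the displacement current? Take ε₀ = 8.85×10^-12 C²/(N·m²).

3.28×10^-3 A

C = ε₀A/d = (8.85×10^-12)(9.607×10^-3)/(3.33×10^-3) = 2.553×10^-11 F; ω = 4.18×10^6 rad/s.
I_d = C dV/dt, so |I_d|_max = C V₀ ω = (2.553×10^-11)(30.7)(4.18×10^6) = 3.28×10^-3 A.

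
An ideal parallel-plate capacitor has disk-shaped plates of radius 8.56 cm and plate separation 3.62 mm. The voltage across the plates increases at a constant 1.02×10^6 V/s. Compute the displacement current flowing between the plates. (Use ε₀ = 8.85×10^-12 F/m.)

5.74×10^-5 A

C = ε₀A/d = (8.85×10^-12)(0.02302)/(3.62×10^-3) = 5.628×10^-11 F.
I_d = C dV/dt = (5.628×10^-11)(1.02×10^6) = 5.74×10^-5 A.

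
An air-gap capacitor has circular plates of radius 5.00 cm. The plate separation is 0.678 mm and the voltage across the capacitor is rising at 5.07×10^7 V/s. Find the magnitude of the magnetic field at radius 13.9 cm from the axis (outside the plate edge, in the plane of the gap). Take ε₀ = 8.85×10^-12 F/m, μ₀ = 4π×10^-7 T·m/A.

7.48×10^-9 T

dE/dt = (dV/dt)/d = 7.478×10^10 V/(m·s); I_d = ε₀(πR²)(dE/dt) = (8.85×10^-12)(7.854×10^-3)(7.478×10^10) = 5.198×10^-3 A.
For r ≥ R the full I_d is enclosed: B = μ₀ I_d/(2πr) = (4π×10^-7)(5.198×10^-3)/(2π·0.139) = 7.48×10^-9 T.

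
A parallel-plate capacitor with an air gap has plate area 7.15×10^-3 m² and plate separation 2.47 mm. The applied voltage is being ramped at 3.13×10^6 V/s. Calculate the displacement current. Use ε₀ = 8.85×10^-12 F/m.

8.02×10^-5 A

The displacement current equals the charging current C dV/dt. With C = ε₀A/d = (8.85×10^-12)(7.15×10^-3)/(2.47×10^-3) = 2.562×10^-11 F, I_d = (2.562×10^-11)(3.13×10^6) = 8.02×10^-5 A.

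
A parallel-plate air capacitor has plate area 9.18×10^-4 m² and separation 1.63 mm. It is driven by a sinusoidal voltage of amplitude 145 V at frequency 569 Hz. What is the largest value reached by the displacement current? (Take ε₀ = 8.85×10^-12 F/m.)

C = ε₀A/d = (8.85×10^-12)(9.18×10^-4)/(1.63×10^-3) = 4.984×10^-12 F; ω = 2πf = 3575 rad/s.
I_d = C dV/dt, so |I_d|_max = C V₀ ω = (4.984×10^-12)(145)(3575) = 2.58×10^-6 A.

2.58×10^-6 A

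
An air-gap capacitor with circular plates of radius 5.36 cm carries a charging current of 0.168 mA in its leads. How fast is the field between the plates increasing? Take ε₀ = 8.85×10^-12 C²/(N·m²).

The displacement current between the plates equals the conduction current, I_d = 0.168 mA.
Inverting I_d = ε₀ A dE/dt gives dE/dt = 1.68×10^-4 / (8.85×10^-12 · 9.026×10^-3) = 2.10×10^9 V/(m·s).

2.10×10^9 V/(m·s)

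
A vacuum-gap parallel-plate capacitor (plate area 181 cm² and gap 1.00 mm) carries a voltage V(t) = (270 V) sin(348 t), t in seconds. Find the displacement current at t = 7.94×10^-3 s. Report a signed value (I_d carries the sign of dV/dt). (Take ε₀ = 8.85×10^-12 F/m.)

-1.40×10^-5 A

dE/dt = (V₀ω/d)·cos(ωt) with ωt = 2.76312 rad: (270)(348)(-0.9292)/(1.00×10^-3) = -8.731×10^7 V/(m·s).
I_d = ε₀ A dE/dt = (8.85×10^-12)(0.0181)(-8.731×10^7) = -1.40×10^-5 A.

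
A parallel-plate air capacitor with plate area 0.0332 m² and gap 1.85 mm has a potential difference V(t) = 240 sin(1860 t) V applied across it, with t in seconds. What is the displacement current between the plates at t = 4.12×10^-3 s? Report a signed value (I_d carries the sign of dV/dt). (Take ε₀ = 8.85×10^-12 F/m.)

1.34×10^-5 A

dV/dt = (240)(1860)·cos(7.6632) = 8.465×10^4 V/s.
I_d = C dV/dt with C = ε₀A/d = (8.85×10^-12)(0.0332)/(1.85×10^-3) = 1.588×10^-10 F, so I_d = (1.588×10^-10)(8.465×10^4) = 1.34×10^-5 A.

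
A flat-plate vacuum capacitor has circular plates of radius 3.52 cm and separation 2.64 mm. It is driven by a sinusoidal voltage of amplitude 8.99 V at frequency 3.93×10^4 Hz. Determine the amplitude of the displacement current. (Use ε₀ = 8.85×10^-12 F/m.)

2.90×10^-5 A

The displacement current equals the conduction current C dV/dt, which peaks at C V₀ ω.
With C = ε₀A/d = (8.85×10^-12)(3.893×10^-3)/(2.64×10^-3) = 1.305×10^-11 F and ω = 2πf = 2.469×10^5 rad/s, I_d,max = (1.305×10^-11)(8.99)(2.469×10^5) = 2.90×10^-5 A.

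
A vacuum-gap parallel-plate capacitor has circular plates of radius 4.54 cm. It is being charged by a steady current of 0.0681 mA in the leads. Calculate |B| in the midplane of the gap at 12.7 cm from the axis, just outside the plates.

1.07×10^-10 T

No conduction current crosses the gap, so I_d there equals the 6.81×10^-5 A in the leads.
With r > R the enclosed displacement current is the full I_d; B = μ₀ I_d / (2πr) = 1.07×10^-10 T.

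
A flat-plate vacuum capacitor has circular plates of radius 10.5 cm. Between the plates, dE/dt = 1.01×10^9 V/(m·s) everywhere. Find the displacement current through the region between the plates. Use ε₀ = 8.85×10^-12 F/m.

3.10×10^-4 A

With a uniform field, Φ_E = EA, so I_d = ε₀ A dE/dt = 3.10×10^-4 A.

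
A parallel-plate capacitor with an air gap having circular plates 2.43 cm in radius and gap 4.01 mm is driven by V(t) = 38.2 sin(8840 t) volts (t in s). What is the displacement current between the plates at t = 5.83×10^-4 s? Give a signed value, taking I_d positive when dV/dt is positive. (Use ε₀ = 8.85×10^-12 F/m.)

5.91×10^-7 A

dE/dt = (V₀ω/d)·cos(ωt) with ωt = 5.15372 rad: (38.2)(8840)(0.4271)/(4.01×10^-3) = 3.597×10^7 V/(m·s).
I_d = ε₀ A dE/dt = (8.85×10^-12)(1.855×10^-3)(3.597×10^7) = 5.91×10^-7 A.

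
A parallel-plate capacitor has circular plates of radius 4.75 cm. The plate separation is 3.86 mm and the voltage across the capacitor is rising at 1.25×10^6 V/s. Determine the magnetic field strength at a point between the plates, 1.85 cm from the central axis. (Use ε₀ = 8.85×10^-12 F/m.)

3.33×10^-11 T

I_d = C dV/dt with C = ε₀πR²/d = 1.625×10^-11 F, so I_d = (1.625×10^-11)(1.25×10^6) = 2.031×10^-5 A.
∮B·dl = μ₀ I_d,enc with I_d,enc = I_d r²/R² = 3.081×10^-6 A; so B = μ₀ I_d,enc/(2πr) = 3.33×10^-11 T.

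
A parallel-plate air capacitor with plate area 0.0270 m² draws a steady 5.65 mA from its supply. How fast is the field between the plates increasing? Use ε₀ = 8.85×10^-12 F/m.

By continuity, I_d in the gap equals the 5.65 mA flowing in the wire.
Inverting I_d = ε₀ A dE/dt gives dE/dt = 5.65×10^-3 / (8.85×10^-12 · 0.0270) = 2.36×10^10 V/(m·s).

2.36×10^10 V/(m·s)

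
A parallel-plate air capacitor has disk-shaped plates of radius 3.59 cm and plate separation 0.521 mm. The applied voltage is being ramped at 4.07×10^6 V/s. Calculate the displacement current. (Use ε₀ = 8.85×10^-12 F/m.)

C = ε₀A/d = (8.85×10^-12)(4.049×10^-3)/(5.21×10^-4) = 6.878×10^-11 F.
I_d = C dV/dt = (6.878×10^-11)(4.07×10^6) = 2.80×10^-4 A.

2.80×10^-4 A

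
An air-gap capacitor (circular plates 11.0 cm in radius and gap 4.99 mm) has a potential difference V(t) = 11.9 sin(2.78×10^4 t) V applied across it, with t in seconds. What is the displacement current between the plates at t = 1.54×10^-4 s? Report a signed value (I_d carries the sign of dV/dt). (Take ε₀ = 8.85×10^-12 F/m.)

dE/dt = (V₀ω/d)·cos(ωt) with ωt = 4.2812 rad: (11.9)(2.78×10^4)(-0.4180)/(4.99×10^-3) = -2.771×10^7 V/(m·s).
I_d = ε₀ A dE/dt = (8.85×10^-12)(0.03801)(-2.771×10^7) = -9.32×10^-6 A.

-9.32×10^-6 A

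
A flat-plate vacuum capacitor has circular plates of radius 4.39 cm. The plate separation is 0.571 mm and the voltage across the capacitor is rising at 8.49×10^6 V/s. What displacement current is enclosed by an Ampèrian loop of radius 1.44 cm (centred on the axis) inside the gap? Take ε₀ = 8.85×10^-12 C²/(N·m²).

8.57×10^-5 A

dE/dt = (dV/dt)/d = 1.487×10^10 V/(m·s); I_d = ε₀(πR²)(dE/dt) = (8.85×10^-12)(6.055×10^-3)(1.487×10^10) = 7.968×10^-4 A.
Through an area πr² the displacement current is I_d·(πr²/πR²) = I_d (r/R)² = 8.57×10^-5 A.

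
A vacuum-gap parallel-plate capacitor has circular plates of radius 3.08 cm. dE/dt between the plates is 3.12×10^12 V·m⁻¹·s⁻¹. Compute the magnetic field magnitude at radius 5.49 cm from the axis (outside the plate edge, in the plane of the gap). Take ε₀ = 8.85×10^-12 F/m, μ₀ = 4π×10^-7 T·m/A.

3.00×10^-7 T

Total displacement current: I_d = ε₀(πR²)(dE/dt) = (8.85×10^-12)(2.980×10^-3)(3.12×10^12) = 0.08228 A.
For r ≥ R the full I_d is enclosed: B = μ₀ I_d/(2πr) = (4π×10^-7)(0.08228)/(2π·0.0549) = 3.00×10^-7 T.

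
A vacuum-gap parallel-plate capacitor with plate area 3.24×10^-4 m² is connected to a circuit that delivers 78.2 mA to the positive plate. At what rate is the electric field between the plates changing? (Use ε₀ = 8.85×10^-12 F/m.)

2.73×10^13 V/(m·s)

The displacement current between the plates equals the conduction current, I_d = 78.2 mA.
Inverting I_d = ε₀ A dE/dt gives dE/dt = 0.0782 / (8.85×10^-12 · 3.24×10^-4) = 2.73×10^13 V/(m·s).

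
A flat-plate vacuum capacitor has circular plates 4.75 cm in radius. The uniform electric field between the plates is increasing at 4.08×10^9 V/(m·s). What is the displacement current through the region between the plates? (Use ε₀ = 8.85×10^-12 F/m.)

2.56×10^-4 A

With a uniform field, Φ_E = EA, so I_d = ε₀ A dE/dt = 2.56×10^-4 A.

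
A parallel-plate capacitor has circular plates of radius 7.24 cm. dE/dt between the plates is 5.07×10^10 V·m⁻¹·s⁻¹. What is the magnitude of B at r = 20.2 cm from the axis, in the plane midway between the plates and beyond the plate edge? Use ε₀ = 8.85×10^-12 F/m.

I_d = ε₀ dΦ_E/dt = ε₀ πR² (dE/dt) = (8.85×10^-12)(0.01647)(5.07×10^10) = 7.390×10^-3 A through the full plate area.
Outside the plates the loop encloses all of I_d, so B·2πr = μ₀ I_d and B = 7.32×10^-9 T.

7.32×10^-9 T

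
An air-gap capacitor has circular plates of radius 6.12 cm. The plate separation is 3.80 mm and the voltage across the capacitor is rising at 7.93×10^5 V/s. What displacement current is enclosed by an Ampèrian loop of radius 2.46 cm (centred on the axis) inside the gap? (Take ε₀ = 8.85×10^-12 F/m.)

I_d = C dV/dt with C = ε₀πR²/d = 2.741×10^-11 F, so I_d = (2.741×10^-11)(7.93×10^5) = 2.174×10^-5 A.
Through an area πr² the displacement current is I_d·(πr²/πR²) = I_d (r/R)² = 3.51×10^-6 A.

3.51×10^-6 A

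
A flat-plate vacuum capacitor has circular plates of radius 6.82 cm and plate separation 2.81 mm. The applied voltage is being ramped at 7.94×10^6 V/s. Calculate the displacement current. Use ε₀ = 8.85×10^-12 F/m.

3.65×10^-4 A

The displacement current equals the charging current C dV/dt. With C = ε₀A/d = (8.85×10^-12)(0.01461)/(2.81×10^-3) = 4.601×10^-11 F, I_d = (4.601×10^-11)(7.94×10^6) = 3.65×10^-4 A.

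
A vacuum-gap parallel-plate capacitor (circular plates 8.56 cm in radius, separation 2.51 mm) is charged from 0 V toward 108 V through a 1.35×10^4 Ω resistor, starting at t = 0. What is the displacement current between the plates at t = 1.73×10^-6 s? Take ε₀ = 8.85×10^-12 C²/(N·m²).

With C = ε₀A/d = (8.85×10^-12)(0.02302)/(2.51×10^-3) = 8.117×10^-11 F, the time constant is τ = RC = 1.096×10^-6 s, so t/τ = 1.578 and e^(−t/τ) = 0.2064.
I_d = I_cond = (V₀/R) e^(−t/τ) = (8.000×10^-3)(0.2064) = 1.65×10^-3 A.

1.65×10^-3 A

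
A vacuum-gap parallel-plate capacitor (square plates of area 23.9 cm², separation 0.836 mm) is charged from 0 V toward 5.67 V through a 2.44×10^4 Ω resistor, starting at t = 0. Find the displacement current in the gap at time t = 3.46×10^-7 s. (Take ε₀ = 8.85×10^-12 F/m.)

C = ε₀A/d = (8.85×10^-12)(2.39×10^-3)/(8.36×10^-4) = 2.530×10^-11 F, so τ = RC = 6.173×10^-7 s.
The conduction current is I(t) = (V₀/R) e^(−t/τ), and the displacement current between the plates equals it.
t/τ = 0.5605; I_d = (5.67/2.44×10^4) · e^(−0.5605) = (2.324×10^-4)(0.5709) = 1.33×10^-4 A.

1.33×10^-4 A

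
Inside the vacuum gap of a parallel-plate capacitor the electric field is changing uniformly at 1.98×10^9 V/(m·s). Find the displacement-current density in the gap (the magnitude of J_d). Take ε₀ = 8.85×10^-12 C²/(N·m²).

0.0175 A/m²

J_d = ε₀ ∂E/∂t, so J_d = 0.0175 A/m².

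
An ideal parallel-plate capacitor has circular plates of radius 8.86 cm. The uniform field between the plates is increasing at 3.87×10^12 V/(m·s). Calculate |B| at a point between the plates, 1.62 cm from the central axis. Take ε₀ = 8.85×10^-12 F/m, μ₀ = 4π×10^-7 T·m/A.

3.49×10^-7 T

I_d = ε₀ dΦ_E/dt = ε₀ πR² (dE/dt) = (8.85×10^-12)(0.02466)(3.87×10^12) = 0.8446 A through the full plate area.
For r < R the Ampère–Maxwell law gives B(2πr) = μ₀ I_d (r²/R²), so B = μ₀ I_d r/(2πR²) = (4π×10^-7)(0.8446)(0.0162)/(2π·0.0886²) = 3.49×10^-7 T.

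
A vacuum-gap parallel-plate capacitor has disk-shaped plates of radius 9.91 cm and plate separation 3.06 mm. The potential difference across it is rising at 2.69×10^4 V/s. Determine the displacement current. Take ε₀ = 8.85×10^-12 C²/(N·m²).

The displacement current equals the charging current C dV/dt. With C = ε₀A/d = (8.85×10^-12)(0.03085)/(3.06×10^-3) = 8.922×10^-11 F, I_d = (8.922×10^-11)(2.69×10^4) = 2.40×10^-6 A.

2.40×10^-6 A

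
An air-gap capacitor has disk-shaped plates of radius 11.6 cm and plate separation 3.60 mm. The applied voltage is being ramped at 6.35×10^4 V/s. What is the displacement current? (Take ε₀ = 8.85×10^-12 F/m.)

E = V/d so dE/dt = (dV/dt)/d = 1.764×10^7 V/(m·s), and I_d = ε₀ A dE/dt = (8.85×10^-12)(0.04227)(1.764×10^7) = 6.60×10^-6 A.

6.60×10^-6 A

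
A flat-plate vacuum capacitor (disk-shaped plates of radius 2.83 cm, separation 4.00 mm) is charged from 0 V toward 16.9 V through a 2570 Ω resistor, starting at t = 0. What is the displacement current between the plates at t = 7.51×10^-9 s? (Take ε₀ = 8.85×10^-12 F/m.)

3.89×10^-3 A

C = ε₀A/d = (8.85×10^-12)(2.516×10^-3)/(4.00×10^-3) = 5.567×10^-12 F, so τ = RC = 1.431×10^-8 s.
The conduction current is I(t) = (V₀/R) e^(−t/τ), and the displacement current between the plates equals it.
t/τ = 0.5248; I_d = (16.9/2570) · e^(−0.5248) = (6.576×10^-3)(0.5917) = 3.89×10^-3 A.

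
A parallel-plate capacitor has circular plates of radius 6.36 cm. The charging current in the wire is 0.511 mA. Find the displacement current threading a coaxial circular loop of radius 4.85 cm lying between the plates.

By continuity the displacement current in the gap matches the conduction current: I_d = 5.11×10^-4 A.
Since J_d is uniform, the enclosed fraction is (r/R)² = 0.5815, giving I_d,enc = 2.97×10^-4 A.

2.97×10^-4 A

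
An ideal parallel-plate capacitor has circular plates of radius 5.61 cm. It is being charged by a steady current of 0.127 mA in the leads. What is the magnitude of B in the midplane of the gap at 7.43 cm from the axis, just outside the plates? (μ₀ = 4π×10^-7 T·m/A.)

By continuity the displacement current in the gap matches the conduction current: I_d = 1.27×10^-4 A.
With r > R the enclosed displacement current is the full I_d; B = μ₀ I_d / (2πr) = 3.42×10^-10 T.

3.42×10^-10 T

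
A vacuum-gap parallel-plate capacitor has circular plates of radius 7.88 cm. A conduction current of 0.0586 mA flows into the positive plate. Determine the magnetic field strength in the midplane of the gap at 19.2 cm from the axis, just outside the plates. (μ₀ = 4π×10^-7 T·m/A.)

No conduction current crosses the gap, so I_d there equals the 5.86×10^-5 A in the leads.
With r > R the enclosed displacement current is the full I_d; B = μ₀ I_d / (2πr) = 6.10×10^-11 T.

6.10×10^-11 T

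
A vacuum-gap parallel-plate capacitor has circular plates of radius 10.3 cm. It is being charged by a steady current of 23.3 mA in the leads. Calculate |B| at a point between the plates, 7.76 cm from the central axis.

3.41×10^-8 T

No conduction current crosses the gap, so I_d there equals the 0.0233 A in the leads.
For r < R the Ampère–Maxwell law gives B(2πr) = μ₀ I_d (r²/R²), so B = μ₀ I_d r/(2πR²) = (4π×10^-7)(0.0233)(0.0776)/(2π·0.103²) = 3.41×10^-8 T.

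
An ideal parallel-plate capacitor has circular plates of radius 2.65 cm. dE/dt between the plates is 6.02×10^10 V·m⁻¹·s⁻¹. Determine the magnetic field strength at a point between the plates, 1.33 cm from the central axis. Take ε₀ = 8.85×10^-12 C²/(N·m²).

4.45×10^-9 T

I_d = ε₀ dΦ_E/dt = ε₀ πR² (dE/dt) = (8.85×10^-12)(2.206×10^-3)(6.02×10^10) = 1.175×10^-3 A through the full plate area.
For r < R the Ampère–Maxwell law gives B(2πr) = μ₀ I_d (r²/R²), so B = μ₀ I_d r/(2πR²) = (4π×10^-7)(1.175×10^-3)(0.0133)/(2π·0.0265²) = 4.45×10^-9 T.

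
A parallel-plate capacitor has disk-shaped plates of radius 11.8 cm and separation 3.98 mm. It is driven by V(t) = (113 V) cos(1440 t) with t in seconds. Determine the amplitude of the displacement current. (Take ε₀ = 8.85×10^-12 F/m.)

C = ε₀A/d = (8.85×10^-12)(0.04374)/(3.98×10^-3) = 9.726×10^-11 F; ω = 1440 rad/s.
I_d = C dV/dt, so |I_d|_max = C V₀ ω = (9.726×10^-11)(113)(1440) = 1.58×10^-5 A.

1.58×10^-5 A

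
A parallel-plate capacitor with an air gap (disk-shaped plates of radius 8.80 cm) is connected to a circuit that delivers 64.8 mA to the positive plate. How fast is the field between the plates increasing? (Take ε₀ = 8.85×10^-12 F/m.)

3.01×10^11 V/(m·s)

Charge continuity gives I_d = I = 0.0648 A between the plates.
Inverting I_d = ε₀ A dE/dt gives dE/dt = 0.0648 / (8.85×10^-12 · 0.02433) = 3.01×10^11 V/(m·s).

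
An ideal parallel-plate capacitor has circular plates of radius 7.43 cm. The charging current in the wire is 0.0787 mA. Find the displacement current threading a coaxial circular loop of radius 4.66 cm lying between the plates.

Between the plates the displacement current equals the wire current: I_d = 0.0787 mA = 7.87×10^-5 A.
Since J_d is uniform, the enclosed fraction is (r/R)² = 0.3934, giving I_d,enc = 3.10×10^-5 A.

3.10×10^-5 A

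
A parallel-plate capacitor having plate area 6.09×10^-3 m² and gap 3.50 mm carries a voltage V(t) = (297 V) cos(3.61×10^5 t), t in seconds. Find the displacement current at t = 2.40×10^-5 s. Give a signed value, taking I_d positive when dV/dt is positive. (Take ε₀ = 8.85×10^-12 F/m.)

-1.14×10^-3 A

C = ε₀A/d = (8.85×10^-12)(6.09×10^-3)/(3.50×10^-3) = 1.540×10^-11 F. dV/dt = V₀ω·−sin(ωt); at ωt = 8.664 rad this factor is -0.6895.
I_d = C dV/dt = (1.540×10^-11)(297)(3.61×10^5)(-0.6895) = -1.14×10^-3 A.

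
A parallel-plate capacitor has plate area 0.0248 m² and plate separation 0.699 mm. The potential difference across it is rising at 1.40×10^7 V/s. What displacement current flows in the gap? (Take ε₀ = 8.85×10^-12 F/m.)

E = V/d so dE/dt = (dV/dt)/d = 2.003×10^10 V/(m·s), and I_d = ε₀ A dE/dt = (8.85×10^-12)(0.0248)(2.003×10^10) = 4.40×10^-3 A.

4.40×10^-3 A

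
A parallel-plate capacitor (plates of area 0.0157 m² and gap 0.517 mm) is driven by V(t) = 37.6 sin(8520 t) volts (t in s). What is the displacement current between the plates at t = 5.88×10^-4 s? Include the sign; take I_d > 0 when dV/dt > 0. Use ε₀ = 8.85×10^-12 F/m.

2.52×10^-5 A

C = ε₀A/d = (8.85×10^-12)(0.0157)/(5.17×10^-4) = 2.688×10^-10 F. dV/dt = V₀ω·cos(ωt); at ωt = 5.00976 rad this factor is 0.2930.
I_d = C dV/dt = (2.688×10^-10)(37.6)(8520)(0.2930) = 2.52×10^-5 A.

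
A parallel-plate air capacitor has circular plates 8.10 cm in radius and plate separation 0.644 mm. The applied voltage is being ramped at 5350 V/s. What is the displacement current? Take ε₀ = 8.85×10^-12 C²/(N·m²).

The displacement current equals the charging current C dV/dt. With C = ε₀A/d = (8.85×10^-12)(0.02061)/(6.44×10^-4) = 2.832×10^-10 F, I_d = (2.832×10^-10)(5350) = 1.52×10^-6 A.

1.52×10^-6 A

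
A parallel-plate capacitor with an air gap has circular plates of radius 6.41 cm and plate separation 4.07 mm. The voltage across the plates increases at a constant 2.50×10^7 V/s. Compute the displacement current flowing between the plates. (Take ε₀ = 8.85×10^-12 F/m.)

7.02×10^-4 A

E = V/d so dE/dt = (dV/dt)/d = 6.143×10^9 V/(m·s), and I_d = ε₀ A dE/dt = (8.85×10^-12)(0.01291)(6.143×10^9) = 7.02×10^-4 A.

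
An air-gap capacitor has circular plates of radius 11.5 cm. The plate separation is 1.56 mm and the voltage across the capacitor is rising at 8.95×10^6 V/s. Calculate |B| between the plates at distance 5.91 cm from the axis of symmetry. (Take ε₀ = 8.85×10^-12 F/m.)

dE/dt = (dV/dt)/d = 5.737×10^9 V/(m·s); I_d = ε₀(πR²)(dE/dt) = (8.85×10^-12)(0.04155)(5.737×10^9) = 2.110×10^-3 A.
∮B·dl = μ₀ I_d,enc with I_d,enc = I_d r²/R² = 5.573×10^-4 A; so B = μ₀ I_d,enc/(2πr) = 1.89×10^-9 T.

1.89×10^-9 T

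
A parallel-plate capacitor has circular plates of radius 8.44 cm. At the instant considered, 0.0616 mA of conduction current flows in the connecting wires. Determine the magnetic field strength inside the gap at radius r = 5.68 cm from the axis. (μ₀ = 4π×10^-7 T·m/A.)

9.82×10^-11 T

No conduction current crosses the gap, so I_d there equals the 6.16×10^-5 A in the leads.
An Ampèrian loop of radius r encloses a fraction (r/R)² of I_d. Then B·2πr = μ₀ I_d (r/R)², giving B = μ₀ I_d r/(2πR²) = 9.82×10^-11 T.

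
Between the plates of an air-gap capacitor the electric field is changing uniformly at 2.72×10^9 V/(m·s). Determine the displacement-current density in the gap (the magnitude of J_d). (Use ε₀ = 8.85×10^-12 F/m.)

0.0241 A/m²

The displacement-current density is ε₀ ∂E/∂t = (8.85×10^-12)(2.72×10^9) = 0.0241 A/m².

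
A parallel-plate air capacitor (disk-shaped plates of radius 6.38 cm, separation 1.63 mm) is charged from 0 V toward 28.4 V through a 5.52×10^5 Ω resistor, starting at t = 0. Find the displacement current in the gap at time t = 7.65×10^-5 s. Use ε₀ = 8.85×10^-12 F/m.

6.99×10^-6 A

C = ε₀A/d = (8.85×10^-12)(0.01279)/(1.63×10^-3) = 6.944×10^-11 F and τ = RC = 3.833×10^-5 s. I_d in the gap equals the RC charging current.
I_d(t) = (V₀/R) e^(−t/τ) = 5.145×10^-5 · e^(−1.996) = 6.99×10^-6 A.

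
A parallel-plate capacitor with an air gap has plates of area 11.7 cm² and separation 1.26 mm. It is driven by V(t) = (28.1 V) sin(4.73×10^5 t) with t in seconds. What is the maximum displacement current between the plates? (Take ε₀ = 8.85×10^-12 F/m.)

1.09×10^-4 A

C = ε₀A/d = (8.85×10^-12)(1.17×10^-3)/(1.26×10^-3) = 8.218×10^-12 F; ω = 4.73×10^5 rad/s.
I_d = C dV/dt, so |I_d|_max = C V₀ ω = (8.218×10^-12)(28.1)(4.73×10^5) = 1.09×10^-4 A.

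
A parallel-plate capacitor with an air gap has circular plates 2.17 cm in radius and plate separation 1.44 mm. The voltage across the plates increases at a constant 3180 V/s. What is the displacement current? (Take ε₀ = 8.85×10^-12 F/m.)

The field between the plates is E = V/d, so dE/dt = (3180)/(1.44×10^-3 m) = 2.208×10^6 V/(m·s).
I_d = ε₀ A (dE/dt) = (8.85×10^-12)(1.479×10^-3)(2.208×10^6) = 2.89×10^-8 A.

2.89×10^-8 A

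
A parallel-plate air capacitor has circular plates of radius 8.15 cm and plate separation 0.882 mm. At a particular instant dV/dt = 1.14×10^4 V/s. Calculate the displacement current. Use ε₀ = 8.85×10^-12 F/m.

2.39×10^-6 A

The displacement current equals the charging current C dV/dt. With C = ε₀A/d = (8.85×10^-12)(0.02087)/(8.82×10^-4) = 2.094×10^-10 F, I_d = (2.094×10^-10)(1.14×10^4) = 2.39×10^-6 A.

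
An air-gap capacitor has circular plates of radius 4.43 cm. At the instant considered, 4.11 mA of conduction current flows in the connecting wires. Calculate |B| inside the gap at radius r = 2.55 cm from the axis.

No conduction current crosses the gap, so I_d there equals the 4.11×10^-3 A in the leads.
An Ampèrian loop of radius r encloses a fraction (r/R)² of I_d. Then B·2πr = μ₀ I_d (r/R)², giving B = μ₀ I_d r/(2πR²) = 1.07×10^-8 T.

1.07×10^-8 T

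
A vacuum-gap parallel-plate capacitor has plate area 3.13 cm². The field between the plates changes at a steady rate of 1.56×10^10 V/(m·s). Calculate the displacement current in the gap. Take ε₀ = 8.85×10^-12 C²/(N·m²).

With a uniform field, Φ_E = EA, so I_d = ε₀ A dE/dt = 4.32×10^-5 A.

4.32×10^-5 A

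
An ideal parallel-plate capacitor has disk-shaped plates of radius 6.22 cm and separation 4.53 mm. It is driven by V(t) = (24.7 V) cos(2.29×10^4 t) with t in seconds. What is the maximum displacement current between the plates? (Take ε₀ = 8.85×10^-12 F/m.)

C = ε₀A/d = (8.85×10^-12)(0.01215)/(4.53×10^-3) = 2.374×10^-11 F; ω = 2.29×10^4 rad/s.
I_d = C dV/dt, so |I_d|_max = C V₀ ω = (2.374×10^-11)(24.7)(2.29×10^4) = 1.34×10^-5 A.

1.34×10^-5 A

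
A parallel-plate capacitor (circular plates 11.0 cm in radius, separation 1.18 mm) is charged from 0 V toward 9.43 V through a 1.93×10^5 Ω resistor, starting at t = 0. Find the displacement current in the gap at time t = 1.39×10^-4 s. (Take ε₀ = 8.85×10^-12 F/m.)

C = ε₀A/d = (8.85×10^-12)(0.03801)/(1.18×10^-3) = 2.851×10^-10 F and τ = RC = 5.502×10^-5 s. I_d in the gap equals the RC charging current.
I_d(t) = (V₀/R) e^(−t/τ) = 4.886×10^-5 · e^(−2.526) = 3.91×10^-6 A.

3.91×10^-6 A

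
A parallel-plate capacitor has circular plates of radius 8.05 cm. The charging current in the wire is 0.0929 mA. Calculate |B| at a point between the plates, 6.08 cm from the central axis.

1.74×10^-10 T

By continuity the displacement current in the gap matches the conduction current: I_d = 9.29×10^-5 A.
∮B·dl = μ₀ I_d,enc with I_d,enc = I_d r²/R² = 5.299×10^-5 A; so B = μ₀ I_d,enc/(2πr) = 1.74×10^-10 T.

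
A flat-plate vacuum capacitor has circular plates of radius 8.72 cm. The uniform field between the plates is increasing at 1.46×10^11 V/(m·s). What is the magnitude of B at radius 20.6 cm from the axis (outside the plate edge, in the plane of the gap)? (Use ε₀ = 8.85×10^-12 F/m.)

Through the whole plate area (πR² = 0.02389 m²), I_d = ε₀ πR² dE/dt = 0.03087 A.
With r > R the enclosed displacement current is the full I_d; B = μ₀ I_d / (2πr) = 3.00×10^-8 T.

3.00×10^-8 T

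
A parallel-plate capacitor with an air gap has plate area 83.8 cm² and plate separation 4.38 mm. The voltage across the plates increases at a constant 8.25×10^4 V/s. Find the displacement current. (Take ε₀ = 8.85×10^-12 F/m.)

E = V/d so dE/dt = (dV/dt)/d = 1.884×10^7 V/(m·s), and I_d = ε₀ A dE/dt = (8.85×10^-12)(8.38×10^-3)(1.884×10^7) = 1.40×10^-6 A.

1.40×10^-6 A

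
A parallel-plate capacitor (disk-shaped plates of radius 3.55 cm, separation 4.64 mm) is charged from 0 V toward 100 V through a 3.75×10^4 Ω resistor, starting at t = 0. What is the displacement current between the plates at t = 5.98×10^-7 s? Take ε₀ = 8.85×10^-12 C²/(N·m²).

With C = ε₀A/d = (8.85×10^-12)(3.959×10^-3)/(4.64×10^-3) = 7.551×10^-12 F, the time constant is τ = RC = 2.832×10^-7 s, so t/τ = 2.112 and e^(−t/τ) = 0.1210.
I_d = I_cond = (V₀/R) e^(−t/τ) = (2.667×10^-3)(0.1210) = 3.23×10^-4 A.

3.23×10^-4 A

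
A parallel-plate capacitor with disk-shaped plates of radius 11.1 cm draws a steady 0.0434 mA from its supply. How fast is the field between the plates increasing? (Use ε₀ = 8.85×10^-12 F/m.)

The displacement current between the plates equals the conduction current, I_d = 0.0434 mA.
Then dE/dt = I_d/(ε₀A) = 1.27×10^8 V/(m·s).

1.27×10^8 V/(m·s)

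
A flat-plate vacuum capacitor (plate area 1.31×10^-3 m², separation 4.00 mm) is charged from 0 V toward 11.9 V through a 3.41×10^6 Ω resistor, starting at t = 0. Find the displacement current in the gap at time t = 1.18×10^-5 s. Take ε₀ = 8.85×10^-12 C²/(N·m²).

1.06×10^-6 A

C = ε₀A/d = (8.85×10^-12)(1.31×10^-3)/(4.00×10^-3) = 2.898×10^-12 F and τ = RC = 9.882×10^-6 s. I_d in the gap equals the RC charging current.
I_d(t) = (V₀/R) e^(−t/τ) = 3.490×10^-6 · e^(−1.194) = 1.06×10^-6 A.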